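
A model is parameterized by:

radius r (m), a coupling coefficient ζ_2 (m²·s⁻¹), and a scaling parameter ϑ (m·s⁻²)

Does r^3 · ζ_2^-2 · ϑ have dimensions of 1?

yes

Sum the exponent of each base dimension across the product:
  L: 3·[r]_L − 2·[ζ_2]_L + [ϑ]_L = 3·(1) − 2·(2) + (1) = 0
  T: 3·[r]_T − 2·[ζ_2]_T + [ϑ]_T = 3·(0) − 2·(-1) + (-2) = 0
All base exponents vanish — dimensionless.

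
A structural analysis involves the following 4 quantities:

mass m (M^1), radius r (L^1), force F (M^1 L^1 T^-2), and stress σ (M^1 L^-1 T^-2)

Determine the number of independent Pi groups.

There are 4 variables and 3 base dimensions (M, L, T).
The dimension matrix has rank 3.
Independent dimensionless groups: 4 − 3 = 1.

1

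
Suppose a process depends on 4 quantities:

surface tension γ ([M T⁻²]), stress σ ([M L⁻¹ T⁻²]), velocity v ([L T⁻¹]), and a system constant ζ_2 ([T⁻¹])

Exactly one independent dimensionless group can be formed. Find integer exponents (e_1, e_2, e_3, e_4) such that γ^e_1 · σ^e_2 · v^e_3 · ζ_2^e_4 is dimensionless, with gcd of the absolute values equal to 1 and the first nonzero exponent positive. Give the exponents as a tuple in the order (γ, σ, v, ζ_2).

M: e_1·(1) + e_2·(1) + e_3·(0) + e_4·(0) = 0
L: e_1·(0) + e_2·(-1) + e_3·(1) + e_4·(0) = 0
T: e_1·(-2) + e_2·(-2) + e_3·(-1) + e_4·(-1) = 0
Solving this homogeneous linear system for the smallest-integer solution (first nonzero entry positive) gives (1, -1, -1, 1).

(1, -1, -1, 1)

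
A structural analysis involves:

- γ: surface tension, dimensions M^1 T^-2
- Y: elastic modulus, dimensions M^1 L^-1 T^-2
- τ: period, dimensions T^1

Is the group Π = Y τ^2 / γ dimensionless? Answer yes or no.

no

Sum the exponent of each base dimension across the product:
  M: −[γ]_M + [Y]_M + 2·[τ]_M = −(1) + (1) + 2·(0) = 0
  L: −[γ]_L + [Y]_L + 2·[τ]_L = −(0) + (-1) + 2·(0) = -1
  T: −[γ]_T + [Y]_T + 2·[τ]_T = −(-2) + (-2) + 2·(1) = 2
Net dimensions [L⁻¹ T²] ≠ [1] — not dimensionless.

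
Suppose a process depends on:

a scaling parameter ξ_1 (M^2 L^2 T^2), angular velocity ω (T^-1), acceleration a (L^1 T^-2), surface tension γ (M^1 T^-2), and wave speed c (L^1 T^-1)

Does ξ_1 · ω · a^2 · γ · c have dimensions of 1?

Sum the exponent of each base dimension across the product:
  M: [ξ_1]_M + [ω]_M + 2·[a]_M + [γ]_M + [c]_M = (2) + (0) + 2·(0) + (1) + (0) = 3
  L: [ξ_1]_L + [ω]_L + 2·[a]_L + [γ]_L + [c]_L = (2) + (0) + 2·(1) + (0) + (1) = 5
  T: [ξ_1]_T + [ω]_T + 2·[a]_T + [γ]_T + [c]_T = (2) + (-1) + 2·(-2) + (-2) + (-1) = -6
Net dimensions [M³ L⁵ T⁻⁶] ≠ [1] — not dimensionless.

no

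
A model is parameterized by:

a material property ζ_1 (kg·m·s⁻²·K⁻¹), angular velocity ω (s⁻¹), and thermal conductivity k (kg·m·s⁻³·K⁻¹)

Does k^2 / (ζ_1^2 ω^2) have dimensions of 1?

yes

Sum the exponent of each base dimension across the product:
  M: −2·[ζ_1]_M − 2·[ω]_M + 2·[k]_M = −2·(1) − 2·(0) + 2·(1) = 0
  L: −2·[ζ_1]_L − 2·[ω]_L + 2·[k]_L = −2·(1) − 2·(0) + 2·(1) = 0
  T: −2·[ζ_1]_T − 2·[ω]_T + 2·[k]_T = −2·(-2) − 2·(-1) + 2·(-3) = 0
  Θ: −2·[ζ_1]_Θ − 2·[ω]_Θ + 2·[k]_Θ = −2·(-1) − 2·(0) + 2·(-1) = 0
All base exponents vanish — dimensionless.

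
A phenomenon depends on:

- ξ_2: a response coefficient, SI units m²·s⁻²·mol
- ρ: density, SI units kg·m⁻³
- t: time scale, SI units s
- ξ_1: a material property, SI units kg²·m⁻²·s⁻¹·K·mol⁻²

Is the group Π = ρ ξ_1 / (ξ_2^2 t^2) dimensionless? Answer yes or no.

Sum the exponent of each base dimension across the product:
  M: −2·[ξ_2]_M + [ρ]_M − 2·[t]_M + [ξ_1]_M = −2·(0) + (1) − 2·(0) + (2) = 3
  L: −2·[ξ_2]_L + [ρ]_L − 2·[t]_L + [ξ_1]_L = −2·(2) + (-3) − 2·(0) + (-2) = -9
  T: −2·[ξ_2]_T + [ρ]_T − 2·[t]_T + [ξ_1]_T = −2·(-2) + (0) − 2·(1) + (-1) = 1
  Θ: −2·[ξ_2]_Θ + [ρ]_Θ − 2·[t]_Θ + [ξ_1]_Θ = −2·(0) + (0) − 2·(0) + (1) = 1
  N: −2·[ξ_2]_N + [ρ]_N − 2·[t]_N + [ξ_1]_N = −2·(1) + (0) − 2·(0) + (-2) = -4
Net dimensions [M³ L⁻⁹ T Θ N⁻⁴] ≠ [1] — not dimensionless.

no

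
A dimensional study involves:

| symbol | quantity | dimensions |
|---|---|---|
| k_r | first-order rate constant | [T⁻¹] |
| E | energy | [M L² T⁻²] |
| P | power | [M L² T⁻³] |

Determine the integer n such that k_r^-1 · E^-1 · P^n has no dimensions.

Balance the M exponent: (1)·n from P, plus −(0) − (1) = -1 from the rest, must sum to zero.
n − 1 = 0, so n = 1.

1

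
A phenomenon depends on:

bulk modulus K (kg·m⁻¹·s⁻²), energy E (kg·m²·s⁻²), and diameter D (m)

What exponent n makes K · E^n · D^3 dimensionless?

-1

Balance the M exponent: (1)·n from E, plus (1) + 3·(0) = 1 from the rest, must sum to zero.
n + 1 = 0, so n = -1.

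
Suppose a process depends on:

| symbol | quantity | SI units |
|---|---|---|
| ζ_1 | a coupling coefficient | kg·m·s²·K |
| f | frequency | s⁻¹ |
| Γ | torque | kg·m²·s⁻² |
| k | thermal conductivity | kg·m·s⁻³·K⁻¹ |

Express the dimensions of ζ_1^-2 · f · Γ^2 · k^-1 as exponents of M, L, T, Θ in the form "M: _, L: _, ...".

Collect each base-dimension exponent across the product:
  M: −2·(1) + (0) + 2·(1) − (1) = -1
  L: −2·(1) + (0) + 2·(2) − (1) = 1
  T: −2·(2) + (-1) + 2·(-2) − (-3) = -6
  Θ: −2·(1) + (0) + 2·(0) − (-1) = -1
So the dimensions are [M⁻¹ L T⁻⁶ Θ⁻¹].

M: -1, L: 1, T: -6, Θ: -1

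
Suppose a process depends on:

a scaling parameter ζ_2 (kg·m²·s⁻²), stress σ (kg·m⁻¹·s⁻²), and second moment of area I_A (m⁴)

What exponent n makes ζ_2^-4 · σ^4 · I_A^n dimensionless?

3

Balance the L exponent: (4)·n from I_A, plus −4·(2) + 4·(-1) = -12 from the rest, must sum to zero.
4n − 12 = 0, so n = 3.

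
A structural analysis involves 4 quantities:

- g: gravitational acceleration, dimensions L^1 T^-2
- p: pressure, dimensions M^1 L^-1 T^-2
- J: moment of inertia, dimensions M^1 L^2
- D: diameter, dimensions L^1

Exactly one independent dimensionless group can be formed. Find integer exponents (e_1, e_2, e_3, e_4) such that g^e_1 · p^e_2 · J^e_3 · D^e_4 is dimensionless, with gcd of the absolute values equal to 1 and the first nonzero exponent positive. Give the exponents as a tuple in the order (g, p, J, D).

M: e_1·(0) + e_2·(1) + e_3·(1) + e_4·(0) = 0
L: e_1·(1) + e_2·(-1) + e_3·(2) + e_4·(1) = 0
T: e_1·(-2) + e_2·(-2) + e_3·(0) + e_4·(0) = 0
Solving this homogeneous linear system for the smallest-integer solution (first nonzero entry positive) gives (1, -1, 1, -4).

(1, -1, 1, -4)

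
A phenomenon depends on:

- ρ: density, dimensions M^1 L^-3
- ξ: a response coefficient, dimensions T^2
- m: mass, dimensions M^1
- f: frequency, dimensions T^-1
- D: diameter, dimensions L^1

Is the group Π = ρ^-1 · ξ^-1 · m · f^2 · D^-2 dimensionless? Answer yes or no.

no

Sum the exponent of each base dimension across the product:
  M: −[ρ]_M − [ξ]_M + [m]_M + 2·[f]_M − 2·[D]_M = −(1) − (0) + (1) + 2·(0) − 2·(0) = 0
  L: −[ρ]_L − [ξ]_L + [m]_L + 2·[f]_L − 2·[D]_L = −(-3) − (0) + (0) + 2·(0) − 2·(1) = 1
  T: −[ρ]_T − [ξ]_T + [m]_T + 2·[f]_T − 2·[D]_T = −(0) − (2) + (0) + 2·(-1) − 2·(0) = -4
Net dimensions [L T⁻⁴] ≠ [1] — not dimensionless.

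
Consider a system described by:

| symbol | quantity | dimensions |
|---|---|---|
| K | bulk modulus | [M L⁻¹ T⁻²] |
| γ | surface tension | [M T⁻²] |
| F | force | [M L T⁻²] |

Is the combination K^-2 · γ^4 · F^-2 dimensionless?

yes

Sum the exponent of each base dimension across the product:
  M: −2·[K]_M + 4·[γ]_M − 2·[F]_M = −2·(1) + 4·(1) − 2·(1) = 0
  L: −2·[K]_L + 4·[γ]_L − 2·[F]_L = −2·(-1) + 4·(0) − 2·(1) = 0
  T: −2·[K]_T + 4·[γ]_T − 2·[F]_T = −2·(-2) + 4·(-2) − 2·(-2) = 0
  Θ: −2·[K]_Θ + 4·[γ]_Θ − 2·[F]_Θ = −2·(0) + 4·(0) − 2·(0) = 0
All base exponents vanish — dimensionless.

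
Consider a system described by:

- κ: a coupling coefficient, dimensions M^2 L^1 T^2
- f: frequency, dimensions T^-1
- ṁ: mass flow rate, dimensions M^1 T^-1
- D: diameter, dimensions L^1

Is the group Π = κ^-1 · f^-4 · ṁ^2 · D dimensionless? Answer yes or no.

yes

Sum the exponent of each base dimension across the product:
  M: −[κ]_M − 4·[f]_M + 2·[ṁ]_M + [D]_M = −(2) − 4·(0) + 2·(1) + (0) = 0
  L: −[κ]_L − 4·[f]_L + 2·[ṁ]_L + [D]_L = −(1) − 4·(0) + 2·(0) + (1) = 0
  T: −[κ]_T − 4·[f]_T + 2·[ṁ]_T + [D]_T = −(2) − 4·(-1) + 2·(-1) + (0) = 0
All base exponents vanish — dimensionless.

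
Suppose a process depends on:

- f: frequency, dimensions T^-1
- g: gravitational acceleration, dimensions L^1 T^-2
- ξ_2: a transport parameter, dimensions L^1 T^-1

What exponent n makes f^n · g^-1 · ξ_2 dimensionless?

Balance the T exponent: (-1)·n from f, plus −(-2) + (-1) = 1 from the rest, must sum to zero.
−n + 1 = 0, so n = 1.

1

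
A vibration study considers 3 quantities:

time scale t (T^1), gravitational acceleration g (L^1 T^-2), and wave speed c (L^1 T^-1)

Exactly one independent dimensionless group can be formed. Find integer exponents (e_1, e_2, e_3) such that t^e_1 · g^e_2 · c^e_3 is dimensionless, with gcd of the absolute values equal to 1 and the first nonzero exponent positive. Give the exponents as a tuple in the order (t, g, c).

L: e_1·(0) + e_2·(1) + e_3·(1) = 0
T: e_1·(1) + e_2·(-2) + e_3·(-1) = 0
Solving this homogeneous linear system for the smallest-integer solution (first nonzero entry positive) gives (1, 1, -1).

(1, 1, -1)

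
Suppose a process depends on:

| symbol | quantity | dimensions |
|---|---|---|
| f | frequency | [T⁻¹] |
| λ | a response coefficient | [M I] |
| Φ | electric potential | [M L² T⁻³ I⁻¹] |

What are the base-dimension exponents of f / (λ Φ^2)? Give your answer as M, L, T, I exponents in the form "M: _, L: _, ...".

M: -3, L: -4, T: 5, I: 1

Collect each base-dimension exponent across the product:
  M: (0) − (1) − 2·(1) = -3
  L: (0) − (0) − 2·(2) = -4
  T: (-1) − (0) − 2·(-3) = 5
  I: (0) − (1) − 2·(-1) = 1
So the dimensions are [M⁻³ L⁻⁴ T⁵ I].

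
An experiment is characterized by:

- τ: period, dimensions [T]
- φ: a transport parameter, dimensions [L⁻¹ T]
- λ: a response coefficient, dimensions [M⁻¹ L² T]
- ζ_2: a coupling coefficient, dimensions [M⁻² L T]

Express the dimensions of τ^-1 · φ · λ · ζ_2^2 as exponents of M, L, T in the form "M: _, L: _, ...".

M: -5, L: 3, T: 3

Collect each base-dimension exponent across the product:
  M: −(0) + (0) + (-1) + 2·(-2) = -5
  L: −(0) + (-1) + (2) + 2·(1) = 3
  T: −(1) + (1) + (1) + 2·(1) = 3
So the dimensions are [M⁻⁵ L³ T³].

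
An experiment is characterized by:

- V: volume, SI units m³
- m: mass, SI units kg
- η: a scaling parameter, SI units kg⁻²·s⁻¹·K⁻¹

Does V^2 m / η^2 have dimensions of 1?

no

Sum the exponent of each base dimension across the product:
  M: 2·[V]_M + [m]_M − 2·[η]_M = 2·(0) + (1) − 2·(-2) = 5
  L: 2·[V]_L + [m]_L − 2·[η]_L = 2·(3) + (0) − 2·(0) = 6
  T: 2·[V]_T + [m]_T − 2·[η]_T = 2·(0) + (0) − 2·(-1) = 2
  Θ: 2·[V]_Θ + [m]_Θ − 2·[η]_Θ = 2·(0) + (0) − 2·(-1) = 2
Net dimensions [M⁵ L⁶ T² Θ²] ≠ [1] — not dimensionless.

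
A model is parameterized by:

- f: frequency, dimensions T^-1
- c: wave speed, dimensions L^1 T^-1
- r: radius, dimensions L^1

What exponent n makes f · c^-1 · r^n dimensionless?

1

Balance the L exponent: (1)·n from r, plus (0) − (1) = -1 from the rest, must sum to zero.
n − 1 = 0, so n = 1.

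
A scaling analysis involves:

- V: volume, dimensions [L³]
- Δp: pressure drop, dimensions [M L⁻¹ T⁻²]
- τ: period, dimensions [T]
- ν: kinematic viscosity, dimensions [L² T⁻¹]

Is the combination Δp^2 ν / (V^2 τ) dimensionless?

Sum the exponent of each base dimension across the product:
  M: −2·[V]_M + 2·[Δp]_M − [τ]_M + [ν]_M = −2·(0) + 2·(1) − (0) + (0) = 2
  L: −2·[V]_L + 2·[Δp]_L − [τ]_L + [ν]_L = −2·(3) + 2·(-1) − (0) + (2) = -6
  T: −2·[V]_T + 2·[Δp]_T − [τ]_T + [ν]_T = −2·(0) + 2·(-2) − (1) + (-1) = -6
Net dimensions [M² L⁻⁶ T⁻⁶] ≠ [1] — not dimensionless.

no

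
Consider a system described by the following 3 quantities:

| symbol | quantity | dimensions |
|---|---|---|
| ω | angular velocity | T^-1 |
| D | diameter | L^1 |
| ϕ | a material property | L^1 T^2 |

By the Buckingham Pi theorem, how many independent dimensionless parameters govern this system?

There are 3 variables and 2 base dimensions (L, T).
The dimension matrix has rank 2.
Independent dimensionless groups: 3 − 2 = 1.

1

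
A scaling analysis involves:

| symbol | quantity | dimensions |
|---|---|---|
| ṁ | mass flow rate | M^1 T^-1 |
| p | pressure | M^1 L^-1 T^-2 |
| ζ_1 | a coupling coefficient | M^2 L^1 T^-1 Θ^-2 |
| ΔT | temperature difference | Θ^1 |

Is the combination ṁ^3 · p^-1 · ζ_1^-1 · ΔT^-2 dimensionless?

yes

Sum the exponent of each base dimension across the product:
  M: 3·[ṁ]_M − [p]_M − [ζ_1]_M − 2·[ΔT]_M = 3·(1) − (1) − (2) − 2·(0) = 0
  L: 3·[ṁ]_L − [p]_L − [ζ_1]_L − 2·[ΔT]_L = 3·(0) − (-1) − (1) − 2·(0) = 0
  T: 3·[ṁ]_T − [p]_T − [ζ_1]_T − 2·[ΔT]_T = 3·(-1) − (-2) − (-1) − 2·(0) = 0
  Θ: 3·[ṁ]_Θ − [p]_Θ − [ζ_1]_Θ − 2·[ΔT]_Θ = 3·(0) − (0) − (-2) − 2·(1) = 0
All base exponents vanish — dimensionless.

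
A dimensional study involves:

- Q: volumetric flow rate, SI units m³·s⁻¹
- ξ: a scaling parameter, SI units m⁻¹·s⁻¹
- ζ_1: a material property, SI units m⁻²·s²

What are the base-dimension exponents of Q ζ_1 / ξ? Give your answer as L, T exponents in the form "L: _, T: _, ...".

L: 2, T: 2

Collect each base-dimension exponent across the product:
  L: (3) − (-1) + (-2) = 2
  T: (-1) − (-1) + (2) = 2
So the dimensions are [L² T²].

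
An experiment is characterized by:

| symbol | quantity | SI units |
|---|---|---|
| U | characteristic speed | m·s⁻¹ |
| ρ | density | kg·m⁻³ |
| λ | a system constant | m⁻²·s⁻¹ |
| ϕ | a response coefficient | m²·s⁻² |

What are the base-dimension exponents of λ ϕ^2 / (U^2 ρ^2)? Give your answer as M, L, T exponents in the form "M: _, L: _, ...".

Collect each base-dimension exponent across the product:
  M: −2·(0) − 2·(1) + (0) + 2·(0) = -2
  L: −2·(1) − 2·(-3) + (-2) + 2·(2) = 6
  T: −2·(-1) − 2·(0) + (-1) + 2·(-2) = -3
So the dimensions are [M⁻² L⁶ T⁻³].

M: -2, L: 6, T: -3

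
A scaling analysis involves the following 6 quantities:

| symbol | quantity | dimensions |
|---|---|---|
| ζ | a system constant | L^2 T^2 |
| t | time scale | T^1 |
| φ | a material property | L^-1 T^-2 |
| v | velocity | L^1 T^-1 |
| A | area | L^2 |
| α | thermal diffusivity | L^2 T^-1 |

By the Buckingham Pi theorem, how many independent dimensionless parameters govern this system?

4

There are 6 variables and 2 base dimensions (L, T).
The dimension matrix has rank 2.
Independent dimensionless groups: 6 − 2 = 4.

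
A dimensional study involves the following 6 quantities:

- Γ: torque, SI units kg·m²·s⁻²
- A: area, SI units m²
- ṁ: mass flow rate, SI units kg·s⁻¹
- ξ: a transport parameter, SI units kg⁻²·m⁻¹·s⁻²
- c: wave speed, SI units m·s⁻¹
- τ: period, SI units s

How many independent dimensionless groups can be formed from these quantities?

There are 6 variables and 3 base dimensions (M, L, T).
The dimension matrix has rank 3.
Independent dimensionless groups: 6 − 3 = 3.

3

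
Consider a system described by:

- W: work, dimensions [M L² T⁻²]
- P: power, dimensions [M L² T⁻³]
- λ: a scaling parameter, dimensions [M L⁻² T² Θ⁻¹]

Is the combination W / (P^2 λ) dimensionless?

Sum the exponent of each base dimension across the product:
  M: [W]_M − 2·[P]_M − [λ]_M = (1) − 2·(1) − (1) = -2
  L: [W]_L − 2·[P]_L − [λ]_L = (2) − 2·(2) − (-2) = 0
  T: [W]_T − 2·[P]_T − [λ]_T = (-2) − 2·(-3) − (2) = 2
  Θ: [W]_Θ − 2·[P]_Θ − [λ]_Θ = (0) − 2·(0) − (-1) = 1
Net dimensions [M⁻² T² Θ] ≠ [1] — not dimensionless.

no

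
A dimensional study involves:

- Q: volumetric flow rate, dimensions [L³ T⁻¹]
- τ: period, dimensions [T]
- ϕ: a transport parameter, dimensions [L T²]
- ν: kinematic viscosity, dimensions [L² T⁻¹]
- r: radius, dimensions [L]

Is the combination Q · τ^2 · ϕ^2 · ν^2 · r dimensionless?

Sum the exponent of each base dimension across the product:
  L: [Q]_L + 2·[τ]_L + 2·[ϕ]_L + 2·[ν]_L + [r]_L = (3) + 2·(0) + 2·(1) + 2·(2) + (1) = 10
  T: [Q]_T + 2·[τ]_T + 2·[ϕ]_T + 2·[ν]_T + [r]_T = (-1) + 2·(1) + 2·(2) + 2·(-1) + (0) = 3
Net dimensions [L¹⁰ T³] ≠ [1] — not dimensionless.

no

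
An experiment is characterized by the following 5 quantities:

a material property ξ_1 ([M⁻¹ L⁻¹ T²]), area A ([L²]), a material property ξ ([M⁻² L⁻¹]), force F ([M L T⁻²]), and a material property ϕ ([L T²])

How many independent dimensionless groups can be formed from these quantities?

There are 5 variables and 3 base dimensions (M, L, T).
The dimension matrix has rank 3.
Independent dimensionless groups: 5 − 3 = 2.

2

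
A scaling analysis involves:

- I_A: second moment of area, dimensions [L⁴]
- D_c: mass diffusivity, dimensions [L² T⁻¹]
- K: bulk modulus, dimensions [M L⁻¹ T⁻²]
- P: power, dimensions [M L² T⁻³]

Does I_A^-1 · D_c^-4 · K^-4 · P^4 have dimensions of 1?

Sum the exponent of each base dimension across the product:
  M: −[I_A]_M − 4·[D_c]_M − 4·[K]_M + 4·[P]_M = −(0) − 4·(0) − 4·(1) + 4·(1) = 0
  L: −[I_A]_L − 4·[D_c]_L − 4·[K]_L + 4·[P]_L = −(4) − 4·(2) − 4·(-1) + 4·(2) = 0
  T: −[I_A]_T − 4·[D_c]_T − 4·[K]_T + 4·[P]_T = −(0) − 4·(-1) − 4·(-2) + 4·(-3) = 0
All base exponents vanish — dimensionless.

yes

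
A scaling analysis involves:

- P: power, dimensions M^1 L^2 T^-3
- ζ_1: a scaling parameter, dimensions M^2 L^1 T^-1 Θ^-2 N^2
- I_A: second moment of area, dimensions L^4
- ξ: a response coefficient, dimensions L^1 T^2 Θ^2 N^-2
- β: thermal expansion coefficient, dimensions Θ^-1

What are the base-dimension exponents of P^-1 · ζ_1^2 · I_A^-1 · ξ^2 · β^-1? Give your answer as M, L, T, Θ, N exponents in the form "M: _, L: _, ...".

Collect each base-dimension exponent across the product:
  M: −(1) + 2·(2) − (0) + 2·(0) − (0) = 3
  L: −(2) + 2·(1) − (4) + 2·(1) − (0) = -2
  T: −(-3) + 2·(-1) − (0) + 2·(2) − (0) = 5
  Θ: −(0) + 2·(-2) − (0) + 2·(2) − (-1) = 1
  N: −(0) + 2·(2) − (0) + 2·(-2) − (0) = 0
So the dimensions are [M³ L⁻² T⁵ Θ].

M: 3, L: -2, T: 5, Θ: 1, N: 0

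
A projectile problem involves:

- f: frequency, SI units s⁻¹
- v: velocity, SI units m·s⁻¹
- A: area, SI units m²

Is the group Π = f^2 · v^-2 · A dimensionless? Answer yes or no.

yes

Sum the exponent of each base dimension across the product:
  L: 2·[f]_L − 2·[v]_L + [A]_L = 2·(0) − 2·(1) + (2) = 0
  T: 2·[f]_T − 2·[v]_T + [A]_T = 2·(-1) − 2·(-1) + (0) = 0
All base exponents vanish — dimensionless.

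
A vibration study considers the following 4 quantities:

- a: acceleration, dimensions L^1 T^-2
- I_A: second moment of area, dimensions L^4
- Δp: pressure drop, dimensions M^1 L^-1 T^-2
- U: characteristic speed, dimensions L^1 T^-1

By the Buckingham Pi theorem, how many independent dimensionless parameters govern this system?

1

There are 4 variables and 3 base dimensions (M, L, T).
The dimension matrix has rank 3.
Independent dimensionless groups: 4 − 3 = 1.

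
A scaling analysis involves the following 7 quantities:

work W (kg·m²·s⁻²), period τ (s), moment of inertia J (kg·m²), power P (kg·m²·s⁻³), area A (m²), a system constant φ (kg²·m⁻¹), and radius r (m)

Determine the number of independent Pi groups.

There are 7 variables and 3 base dimensions (M, L, T).
The dimension matrix has rank 3.
Independent dimensionless groups: 7 − 3 = 4.

4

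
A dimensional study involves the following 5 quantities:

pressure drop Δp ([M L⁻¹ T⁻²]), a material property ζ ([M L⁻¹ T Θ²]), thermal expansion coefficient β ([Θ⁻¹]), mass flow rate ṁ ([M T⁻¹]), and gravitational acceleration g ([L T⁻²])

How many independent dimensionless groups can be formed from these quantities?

1

There are 5 variables and 4 base dimensions (M, L, T, Θ).
The dimension matrix has rank 4.
Independent dimensionless groups: 5 − 4 = 1.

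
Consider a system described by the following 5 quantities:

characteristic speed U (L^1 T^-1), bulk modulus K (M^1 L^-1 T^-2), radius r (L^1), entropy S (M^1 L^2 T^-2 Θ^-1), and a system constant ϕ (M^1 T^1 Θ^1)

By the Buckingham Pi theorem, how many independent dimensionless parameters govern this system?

There are 5 variables and 4 base dimensions (M, L, T, Θ).
The dimension matrix has rank 4.
Independent dimensionless groups: 5 − 4 = 1.

1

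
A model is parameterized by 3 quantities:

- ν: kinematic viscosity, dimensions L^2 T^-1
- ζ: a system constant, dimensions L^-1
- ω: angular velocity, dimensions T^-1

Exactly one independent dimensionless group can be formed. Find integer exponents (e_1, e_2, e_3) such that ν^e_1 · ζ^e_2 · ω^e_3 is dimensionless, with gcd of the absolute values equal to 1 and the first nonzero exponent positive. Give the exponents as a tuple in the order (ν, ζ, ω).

(1, 2, -1)

L: e_1·(2) + e_2·(-1) + e_3·(0) = 0
T: e_1·(-1) + e_2·(0) + e_3·(-1) = 0
Solving this homogeneous linear system for the smallest-integer solution (first nonzero entry positive) gives (1, 2, -1).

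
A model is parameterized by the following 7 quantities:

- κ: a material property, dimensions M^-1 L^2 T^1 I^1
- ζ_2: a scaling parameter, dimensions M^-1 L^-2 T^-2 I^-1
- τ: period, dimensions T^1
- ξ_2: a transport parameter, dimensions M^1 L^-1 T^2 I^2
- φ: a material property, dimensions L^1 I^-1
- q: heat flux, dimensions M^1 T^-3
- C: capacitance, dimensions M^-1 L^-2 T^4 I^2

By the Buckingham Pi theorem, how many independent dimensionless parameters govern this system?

There are 7 variables and 4 base dimensions (M, L, T, I).
The dimension matrix has rank 4.
Independent dimensionless groups: 7 − 4 = 3.

3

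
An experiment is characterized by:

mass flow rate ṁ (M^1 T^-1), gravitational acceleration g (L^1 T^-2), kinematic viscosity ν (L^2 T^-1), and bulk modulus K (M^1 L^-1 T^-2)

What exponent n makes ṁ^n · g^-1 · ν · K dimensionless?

Balance the M exponent: (1)·n from ṁ, plus −(0) + (0) + (1) = 1 from the rest, must sum to zero.
n + 1 = 0, so n = -1.

-1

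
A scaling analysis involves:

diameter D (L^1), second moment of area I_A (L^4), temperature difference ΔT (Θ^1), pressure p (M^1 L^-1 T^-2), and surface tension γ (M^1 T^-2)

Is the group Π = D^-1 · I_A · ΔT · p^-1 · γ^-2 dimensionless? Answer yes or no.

no

Sum the exponent of each base dimension across the product:
  M: −[D]_M + [I_A]_M + [ΔT]_M − [p]_M − 2·[γ]_M = −(0) + (0) + (0) − (1) − 2·(1) = -3
  L: −[D]_L + [I_A]_L + [ΔT]_L − [p]_L − 2·[γ]_L = −(1) + (4) + (0) − (-1) − 2·(0) = 4
  T: −[D]_T + [I_A]_T + [ΔT]_T − [p]_T − 2·[γ]_T = −(0) + (0) + (0) − (-2) − 2·(-2) = 6
  Θ: −[D]_Θ + [I_A]_Θ + [ΔT]_Θ − [p]_Θ − 2·[γ]_Θ = −(0) + (0) + (1) − (0) − 2·(0) = 1
Net dimensions [M⁻³ L⁴ T⁶ Θ] ≠ [1] — not dimensionless.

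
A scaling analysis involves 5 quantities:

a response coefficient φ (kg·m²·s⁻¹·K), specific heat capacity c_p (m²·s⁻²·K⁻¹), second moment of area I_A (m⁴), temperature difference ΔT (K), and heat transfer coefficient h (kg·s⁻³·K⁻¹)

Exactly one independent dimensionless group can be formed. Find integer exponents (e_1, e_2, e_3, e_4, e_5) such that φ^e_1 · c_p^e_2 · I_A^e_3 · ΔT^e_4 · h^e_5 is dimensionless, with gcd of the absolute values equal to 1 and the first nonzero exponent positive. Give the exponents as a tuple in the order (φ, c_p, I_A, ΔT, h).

M: e_1·(1) + e_2·(0) + e_3·(0) + e_4·(0) + e_5·(1) = 0
L: e_1·(2) + e_2·(2) + e_3·(4) + e_4·(0) + e_5·(0) = 0
T: e_1·(-1) + e_2·(-2) + e_3·(0) + e_4·(0) + e_5·(-3) = 0
Θ: e_1·(1) + e_2·(-1) + e_3·(0) + e_4·(1) + e_5·(-1) = 0
Solving this homogeneous linear system for the smallest-integer solution (first nonzero entry positive) gives (1, 1, -1, -1, -1).

(1, 1, -1, -1, -1)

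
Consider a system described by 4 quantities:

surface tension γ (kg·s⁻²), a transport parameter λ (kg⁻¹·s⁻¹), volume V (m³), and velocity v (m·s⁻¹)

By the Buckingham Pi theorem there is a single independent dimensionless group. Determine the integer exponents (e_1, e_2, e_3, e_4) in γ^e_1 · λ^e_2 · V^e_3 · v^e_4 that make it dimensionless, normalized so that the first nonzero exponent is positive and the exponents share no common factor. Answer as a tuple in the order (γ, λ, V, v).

(1, 1, 1, -3)

M: e_1·(1) + e_2·(-1) + e_3·(0) + e_4·(0) = 0
L: e_1·(0) + e_2·(0) + e_3·(3) + e_4·(1) = 0
T: e_1·(-2) + e_2·(-1) + e_3·(0) + e_4·(-1) = 0
Solving this homogeneous linear system for the smallest-integer solution (first nonzero entry positive) gives (1, 1, 1, -3).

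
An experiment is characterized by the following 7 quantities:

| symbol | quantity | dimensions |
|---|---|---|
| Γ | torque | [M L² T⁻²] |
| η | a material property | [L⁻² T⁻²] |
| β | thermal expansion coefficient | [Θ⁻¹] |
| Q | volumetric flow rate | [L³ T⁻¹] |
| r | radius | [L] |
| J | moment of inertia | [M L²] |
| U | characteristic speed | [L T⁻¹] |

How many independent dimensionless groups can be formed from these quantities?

3

There are 7 variables and 4 base dimensions (M, L, T, Θ).
The dimension matrix has rank 4.
Independent dimensionless groups: 7 − 4 = 3.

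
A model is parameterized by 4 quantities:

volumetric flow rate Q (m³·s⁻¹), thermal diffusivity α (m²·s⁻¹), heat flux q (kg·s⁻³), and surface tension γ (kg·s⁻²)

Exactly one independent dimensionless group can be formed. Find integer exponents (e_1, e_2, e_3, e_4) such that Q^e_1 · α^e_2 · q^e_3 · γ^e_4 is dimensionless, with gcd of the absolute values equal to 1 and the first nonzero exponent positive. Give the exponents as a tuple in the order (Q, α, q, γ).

M: e_1·(0) + e_2·(0) + e_3·(1) + e_4·(1) = 0
L: e_1·(3) + e_2·(2) + e_3·(0) + e_4·(0) = 0
T: e_1·(-1) + e_2·(-1) + e_3·(-3) + e_4·(-2) = 0
Solving this homogeneous linear system for the smallest-integer solution (first nonzero entry positive) gives (2, -3, 1, -1).

(2, -3, 1, -1)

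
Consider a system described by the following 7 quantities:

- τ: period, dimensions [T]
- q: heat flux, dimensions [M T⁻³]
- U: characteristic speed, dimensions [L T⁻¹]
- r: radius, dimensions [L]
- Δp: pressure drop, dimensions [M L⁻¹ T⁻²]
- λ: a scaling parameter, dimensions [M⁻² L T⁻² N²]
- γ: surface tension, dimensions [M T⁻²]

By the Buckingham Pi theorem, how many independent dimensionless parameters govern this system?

3

There are 7 variables and 4 base dimensions (M, L, T, N).
The dimension matrix has rank 4.
Independent dimensionless groups: 7 − 4 = 3.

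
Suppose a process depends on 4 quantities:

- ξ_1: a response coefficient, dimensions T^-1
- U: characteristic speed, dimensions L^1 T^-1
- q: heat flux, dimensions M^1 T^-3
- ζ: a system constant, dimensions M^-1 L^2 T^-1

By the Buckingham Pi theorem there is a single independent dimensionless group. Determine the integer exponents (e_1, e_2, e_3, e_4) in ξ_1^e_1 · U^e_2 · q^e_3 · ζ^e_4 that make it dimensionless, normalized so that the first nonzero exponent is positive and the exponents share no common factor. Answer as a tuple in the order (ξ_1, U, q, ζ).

(2, 2, -1, -1)

M: e_1·(0) + e_2·(0) + e_3·(1) + e_4·(-1) = 0
L: e_1·(0) + e_2·(1) + e_3·(0) + e_4·(2) = 0
T: e_1·(-1) + e_2·(-1) + e_3·(-3) + e_4·(-1) = 0
Solving this homogeneous linear system for the smallest-integer solution (first nonzero entry positive) gives (2, 2, -1, -1).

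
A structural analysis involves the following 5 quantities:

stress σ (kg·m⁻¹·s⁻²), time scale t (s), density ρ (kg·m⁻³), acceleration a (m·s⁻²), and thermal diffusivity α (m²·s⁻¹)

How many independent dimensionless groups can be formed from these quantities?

There are 5 variables and 3 base dimensions (M, L, T).
The dimension matrix has rank 3.
Independent dimensionless groups: 5 − 3 = 2.

2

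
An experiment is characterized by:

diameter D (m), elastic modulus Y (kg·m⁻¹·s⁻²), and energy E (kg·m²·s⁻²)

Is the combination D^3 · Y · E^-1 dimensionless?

Sum the exponent of each base dimension across the product:
  M: 3·[D]_M + [Y]_M − [E]_M = 3·(0) + (1) − (1) = 0
  L: 3·[D]_L + [Y]_L − [E]_L = 3·(1) + (-1) − (2) = 0
  T: 3·[D]_T + [Y]_T − [E]_T = 3·(0) + (-2) − (-2) = 0
  N: 3·[D]_N + [Y]_N − [E]_N = 3·(0) + (0) − (0) = 0
All base exponents vanish — dimensionless.

yes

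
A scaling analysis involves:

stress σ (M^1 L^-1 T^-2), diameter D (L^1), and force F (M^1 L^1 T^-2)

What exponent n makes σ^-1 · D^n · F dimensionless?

Balance the L exponent: (1)·n from D, plus −(-1) + (1) = 2 from the rest, must sum to zero.
n + 2 = 0, so n = -2.

-2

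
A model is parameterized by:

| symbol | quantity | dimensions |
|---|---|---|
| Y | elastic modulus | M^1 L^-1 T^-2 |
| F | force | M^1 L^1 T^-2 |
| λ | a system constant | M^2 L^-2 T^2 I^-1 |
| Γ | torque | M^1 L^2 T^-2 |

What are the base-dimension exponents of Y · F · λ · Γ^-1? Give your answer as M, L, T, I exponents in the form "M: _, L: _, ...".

Collect each base-dimension exponent across the product:
  M: (1) + (1) + (2) − (1) = 3
  L: (-1) + (1) + (-2) − (2) = -4
  T: (-2) + (-2) + (2) − (-2) = 0
  I: (0) + (0) + (-1) − (0) = -1
So the dimensions are [M³ L⁻⁴ I⁻¹].

M: 3, L: -4, T: 0, I: -1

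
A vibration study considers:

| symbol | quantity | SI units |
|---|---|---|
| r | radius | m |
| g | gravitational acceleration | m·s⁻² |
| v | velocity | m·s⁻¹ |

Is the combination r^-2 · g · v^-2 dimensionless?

no

Sum the exponent of each base dimension across the product:
  L: −2·[r]_L + [g]_L − 2·[v]_L = −2·(1) + (1) − 2·(1) = -3
  T: −2·[r]_T + [g]_T − 2·[v]_T = −2·(0) + (-2) − 2·(-1) = 0
Net dimensions [L⁻³] ≠ [1] — not dimensionless.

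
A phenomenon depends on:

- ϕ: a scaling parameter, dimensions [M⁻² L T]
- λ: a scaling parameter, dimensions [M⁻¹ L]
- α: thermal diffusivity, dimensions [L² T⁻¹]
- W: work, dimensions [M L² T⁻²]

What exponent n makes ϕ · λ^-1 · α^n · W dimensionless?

Balance the L exponent: (2)·n from α, plus (1) − (1) + (2) = 2 from the rest, must sum to zero.
2n + 2 = 0, so n = -1.

-1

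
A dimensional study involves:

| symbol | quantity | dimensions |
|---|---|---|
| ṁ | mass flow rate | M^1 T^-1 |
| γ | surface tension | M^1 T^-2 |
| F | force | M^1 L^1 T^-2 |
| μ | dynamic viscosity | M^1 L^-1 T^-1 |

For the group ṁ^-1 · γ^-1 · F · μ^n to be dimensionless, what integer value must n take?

Balance the M exponent: (1)·n from μ, plus −(1) − (1) + (1) = -1 from the rest, must sum to zero.
n − 1 = 0, so n = 1.

1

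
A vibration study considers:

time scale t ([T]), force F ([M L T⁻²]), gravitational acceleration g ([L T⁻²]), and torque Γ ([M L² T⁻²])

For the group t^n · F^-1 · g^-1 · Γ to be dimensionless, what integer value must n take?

Balance the T exponent: (1)·n from t, plus −(-2) − (-2) + (-2) = 2 from the rest, must sum to zero.
n + 2 = 0, so n = -2.

-2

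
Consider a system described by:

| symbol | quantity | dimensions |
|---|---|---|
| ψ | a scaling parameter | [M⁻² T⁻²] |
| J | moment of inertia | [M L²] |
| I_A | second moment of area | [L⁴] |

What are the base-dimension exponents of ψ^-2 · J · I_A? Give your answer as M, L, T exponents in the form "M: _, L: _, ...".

M: 5, L: 6, T: 4

Collect each base-dimension exponent across the product:
  M: −2·(-2) + (1) + (0) = 5
  L: −2·(0) + (2) + (4) = 6
  T: −2·(-2) + (0) + (0) = 4
So the dimensions are [M⁵ L⁶ T⁴].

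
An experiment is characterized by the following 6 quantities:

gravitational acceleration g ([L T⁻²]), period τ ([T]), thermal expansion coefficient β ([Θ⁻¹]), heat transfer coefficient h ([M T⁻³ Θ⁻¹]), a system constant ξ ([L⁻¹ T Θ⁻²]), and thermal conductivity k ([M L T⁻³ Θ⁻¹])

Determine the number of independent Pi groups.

2

There are 6 variables and 4 base dimensions (M, L, T, Θ).
The dimension matrix has rank 4.
Independent dimensionless groups: 6 − 4 = 2.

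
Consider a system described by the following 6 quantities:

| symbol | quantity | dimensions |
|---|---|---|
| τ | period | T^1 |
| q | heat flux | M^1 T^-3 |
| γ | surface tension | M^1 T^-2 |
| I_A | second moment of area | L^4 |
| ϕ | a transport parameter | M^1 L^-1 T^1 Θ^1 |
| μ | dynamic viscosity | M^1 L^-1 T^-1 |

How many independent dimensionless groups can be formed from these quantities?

There are 6 variables and 4 base dimensions (M, L, T, Θ).
The dimension matrix has rank 4.
Independent dimensionless groups: 6 − 4 = 2.

2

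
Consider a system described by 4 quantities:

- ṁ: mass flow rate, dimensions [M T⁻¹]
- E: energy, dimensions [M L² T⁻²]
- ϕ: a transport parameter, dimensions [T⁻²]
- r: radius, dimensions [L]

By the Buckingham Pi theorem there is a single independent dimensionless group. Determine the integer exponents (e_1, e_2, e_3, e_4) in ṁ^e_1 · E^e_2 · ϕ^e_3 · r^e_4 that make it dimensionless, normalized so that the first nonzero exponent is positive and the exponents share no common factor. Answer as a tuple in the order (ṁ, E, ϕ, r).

M: e_1·(1) + e_2·(1) + e_3·(0) + e_4·(0) = 0
L: e_1·(0) + e_2·(2) + e_3·(0) + e_4·(1) = 0
T: e_1·(-1) + e_2·(-2) + e_3·(-2) + e_4·(0) = 0
Solving this homogeneous linear system for the smallest-integer solution (first nonzero entry positive) gives (2, -2, 1, 4).

(2, -2, 1, 4)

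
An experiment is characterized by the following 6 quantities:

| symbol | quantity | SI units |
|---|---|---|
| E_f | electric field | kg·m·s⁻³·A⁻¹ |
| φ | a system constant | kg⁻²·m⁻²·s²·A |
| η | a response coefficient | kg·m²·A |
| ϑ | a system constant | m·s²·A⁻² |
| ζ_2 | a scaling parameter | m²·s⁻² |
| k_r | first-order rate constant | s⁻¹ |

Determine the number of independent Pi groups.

2

There are 6 variables and 4 base dimensions (M, L, T, I).
The dimension matrix has rank 4.
Independent dimensionless groups: 6 − 4 = 2.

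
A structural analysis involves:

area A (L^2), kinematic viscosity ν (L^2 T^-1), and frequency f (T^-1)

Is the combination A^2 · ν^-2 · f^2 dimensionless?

yes

Sum the exponent of each base dimension across the product:
  L: 2·[A]_L − 2·[ν]_L + 2·[f]_L = 2·(2) − 2·(2) + 2·(0) = 0
  T: 2·[A]_T − 2·[ν]_T + 2·[f]_T = 2·(0) − 2·(-1) + 2·(-1) = 0
All base exponents vanish — dimensionless.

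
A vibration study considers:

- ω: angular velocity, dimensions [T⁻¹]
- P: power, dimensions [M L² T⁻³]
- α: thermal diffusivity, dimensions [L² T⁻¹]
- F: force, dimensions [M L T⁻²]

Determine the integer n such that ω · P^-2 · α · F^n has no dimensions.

Balance the M exponent: (1)·n from F, plus (0) − 2·(1) + (0) = -2 from the rest, must sum to zero.
n − 2 = 0, so n = 2.

2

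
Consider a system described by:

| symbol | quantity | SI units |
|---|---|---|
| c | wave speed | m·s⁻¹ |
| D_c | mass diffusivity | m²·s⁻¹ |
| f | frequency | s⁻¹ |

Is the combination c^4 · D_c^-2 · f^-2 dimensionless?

Sum the exponent of each base dimension across the product:
  M: 4·[c]_M − 2·[D_c]_M − 2·[f]_M = 4·(0) − 2·(0) − 2·(0) = 0
  L: 4·[c]_L − 2·[D_c]_L − 2·[f]_L = 4·(1) − 2·(2) − 2·(0) = 0
  T: 4·[c]_T − 2·[D_c]_T − 2·[f]_T = 4·(-1) − 2·(-1) − 2·(-1) = 0
All base exponents vanish — dimensionless.

yes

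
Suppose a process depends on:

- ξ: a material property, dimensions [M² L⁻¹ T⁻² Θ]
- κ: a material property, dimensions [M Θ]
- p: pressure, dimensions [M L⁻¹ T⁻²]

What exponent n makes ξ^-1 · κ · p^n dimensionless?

1

Balance the M exponent: (1)·n from p, plus −(2) + (1) = -1 from the rest, must sum to zero.
n − 1 = 0, so n = 1.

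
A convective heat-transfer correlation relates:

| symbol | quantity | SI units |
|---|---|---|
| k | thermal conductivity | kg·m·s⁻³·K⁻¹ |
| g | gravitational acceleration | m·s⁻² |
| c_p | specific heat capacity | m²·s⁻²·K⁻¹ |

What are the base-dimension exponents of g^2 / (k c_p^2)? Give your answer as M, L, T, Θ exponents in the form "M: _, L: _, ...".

M: -1, L: -3, T: 3, Θ: 3

Collect each base-dimension exponent across the product:
  M: −(1) + 2·(0) − 2·(0) = -1
  L: −(1) + 2·(1) − 2·(2) = -3
  T: −(-3) + 2·(-2) − 2·(-2) = 3
  Θ: −(-1) + 2·(0) − 2·(-1) = 3
So the dimensions are [M⁻¹ L⁻³ T³ Θ³].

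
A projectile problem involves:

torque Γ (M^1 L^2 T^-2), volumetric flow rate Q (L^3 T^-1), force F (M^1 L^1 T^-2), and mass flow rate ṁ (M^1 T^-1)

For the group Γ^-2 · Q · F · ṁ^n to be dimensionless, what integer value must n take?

1

Balance the M exponent: (1)·n from ṁ, plus −2·(1) + (0) + (1) = -1 from the rest, must sum to zero.
n − 1 = 0, so n = 1.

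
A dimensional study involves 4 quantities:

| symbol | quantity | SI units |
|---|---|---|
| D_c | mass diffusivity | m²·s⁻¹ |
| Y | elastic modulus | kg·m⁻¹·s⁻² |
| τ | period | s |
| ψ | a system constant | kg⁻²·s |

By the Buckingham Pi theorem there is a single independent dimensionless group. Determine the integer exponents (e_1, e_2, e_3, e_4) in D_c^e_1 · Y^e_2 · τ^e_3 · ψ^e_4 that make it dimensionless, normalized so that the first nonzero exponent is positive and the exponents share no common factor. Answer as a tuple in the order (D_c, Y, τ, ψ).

M: e_1·(0) + e_2·(1) + e_3·(0) + e_4·(-2) = 0
L: e_1·(2) + e_2·(-1) + e_3·(0) + e_4·(0) = 0
T: e_1·(-1) + e_2·(-2) + e_3·(1) + e_4·(1) = 0
Solving this homogeneous linear system for the smallest-integer solution (first nonzero entry positive) gives (1, 2, 4, 1).

(1, 2, 4, 1)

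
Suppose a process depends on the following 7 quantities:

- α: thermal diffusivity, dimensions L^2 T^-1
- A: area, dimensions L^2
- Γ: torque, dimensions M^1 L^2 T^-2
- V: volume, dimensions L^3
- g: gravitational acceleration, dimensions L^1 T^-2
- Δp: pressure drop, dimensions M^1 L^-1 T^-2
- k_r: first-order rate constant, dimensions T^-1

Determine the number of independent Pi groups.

4

There are 7 variables and 3 base dimensions (M, L, T).
The dimension matrix has rank 3.
Independent dimensionless groups: 7 − 3 = 4.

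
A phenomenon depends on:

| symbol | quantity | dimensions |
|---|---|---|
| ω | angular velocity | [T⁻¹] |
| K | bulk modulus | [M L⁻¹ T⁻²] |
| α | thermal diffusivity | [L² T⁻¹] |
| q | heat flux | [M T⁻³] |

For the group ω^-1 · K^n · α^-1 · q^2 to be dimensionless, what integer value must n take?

-2

Balance the M exponent: (1)·n from K, plus −(0) − (0) + 2·(1) = 2 from the rest, must sum to zero.
n + 2 = 0, so n = -2.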